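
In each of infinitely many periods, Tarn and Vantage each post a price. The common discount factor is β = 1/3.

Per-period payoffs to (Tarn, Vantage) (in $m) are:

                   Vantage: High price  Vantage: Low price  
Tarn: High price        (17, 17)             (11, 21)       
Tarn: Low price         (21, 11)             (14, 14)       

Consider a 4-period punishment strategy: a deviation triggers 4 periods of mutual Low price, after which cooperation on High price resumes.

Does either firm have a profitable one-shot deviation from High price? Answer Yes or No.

Yes

IC: β+…+β^4 ≥ (21−17)/(17−14) = 4/3.
At β = 1/3: partial sum = 0.4938 < 1.3333. Cooperation not sustainable.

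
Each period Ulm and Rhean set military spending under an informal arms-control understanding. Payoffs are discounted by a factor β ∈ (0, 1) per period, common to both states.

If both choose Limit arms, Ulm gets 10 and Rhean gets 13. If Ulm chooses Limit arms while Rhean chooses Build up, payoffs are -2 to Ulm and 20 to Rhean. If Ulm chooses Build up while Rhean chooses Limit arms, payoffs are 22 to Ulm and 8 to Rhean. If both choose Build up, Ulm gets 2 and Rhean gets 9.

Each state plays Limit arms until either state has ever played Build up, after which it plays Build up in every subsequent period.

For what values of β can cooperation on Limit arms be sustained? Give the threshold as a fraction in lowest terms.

Ulm's threshold: (22−10)/(22−2) = 3/5.
Rhean's threshold: (20−13)/(20−9) = 7/11.
3/5 < 7/11, so Rhean binds and β* = 7/11.

7/11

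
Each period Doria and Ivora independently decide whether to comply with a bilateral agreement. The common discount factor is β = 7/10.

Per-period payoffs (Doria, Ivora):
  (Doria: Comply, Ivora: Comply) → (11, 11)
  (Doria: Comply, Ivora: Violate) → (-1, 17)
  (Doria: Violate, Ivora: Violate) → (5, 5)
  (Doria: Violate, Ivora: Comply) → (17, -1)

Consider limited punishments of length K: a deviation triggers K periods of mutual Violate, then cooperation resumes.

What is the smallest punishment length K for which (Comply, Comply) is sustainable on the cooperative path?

IC: β(1−β^K)/(1−β) ≥ (17−11)/(11−5) = 1.
With β = 7/10: need 1 − β^K ≥ 1·(1−7/10)/(7/10), i.e. β^K ≤ 0.5714.
Since (7/10)^1 = 0.7000 and (7/10)^2 = 0.4900, the smallest such K is 2.

2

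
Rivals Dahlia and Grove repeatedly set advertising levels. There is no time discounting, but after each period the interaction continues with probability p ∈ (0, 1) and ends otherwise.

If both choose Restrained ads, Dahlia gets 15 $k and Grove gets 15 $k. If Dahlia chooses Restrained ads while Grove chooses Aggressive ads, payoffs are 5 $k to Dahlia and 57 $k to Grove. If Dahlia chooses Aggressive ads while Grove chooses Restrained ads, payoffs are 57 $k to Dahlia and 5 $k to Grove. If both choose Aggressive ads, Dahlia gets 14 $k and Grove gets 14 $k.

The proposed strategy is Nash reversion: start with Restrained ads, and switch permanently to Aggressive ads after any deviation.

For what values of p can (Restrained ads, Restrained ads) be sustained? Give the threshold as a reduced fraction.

With no time discounting, the continuation probability p plays the role of the discount factor.
Grim-trigger IC: 15/(1−p) ≥ 57 + 14p/(1−p) ⇒ p ≥ (57−15)/(57−14) = 42/43.

42/43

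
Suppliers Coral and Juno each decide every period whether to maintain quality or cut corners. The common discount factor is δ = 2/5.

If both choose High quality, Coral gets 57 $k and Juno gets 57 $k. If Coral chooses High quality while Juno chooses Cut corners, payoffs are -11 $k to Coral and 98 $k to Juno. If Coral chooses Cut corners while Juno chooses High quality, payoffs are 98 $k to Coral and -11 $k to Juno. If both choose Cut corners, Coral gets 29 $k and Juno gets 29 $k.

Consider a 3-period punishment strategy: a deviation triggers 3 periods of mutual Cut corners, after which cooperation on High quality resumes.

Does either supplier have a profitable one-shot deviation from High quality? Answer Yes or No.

Yes

A one-shot deviation gives 98 now, then 29 for 3 periods, then back to 57.
Gain from deviating: (98−57) today; loss: (57−29) in each of the next 3 periods.
No-deviation condition: (57−29)(δ+…+δ^3) ≥ 98−57, i.e. δ+…+δ^3 ≥ 41/28.
At δ = 2/5: δ+…+δ^3 = 0.6240 < 1.4643.
So cooperation is not sustainable.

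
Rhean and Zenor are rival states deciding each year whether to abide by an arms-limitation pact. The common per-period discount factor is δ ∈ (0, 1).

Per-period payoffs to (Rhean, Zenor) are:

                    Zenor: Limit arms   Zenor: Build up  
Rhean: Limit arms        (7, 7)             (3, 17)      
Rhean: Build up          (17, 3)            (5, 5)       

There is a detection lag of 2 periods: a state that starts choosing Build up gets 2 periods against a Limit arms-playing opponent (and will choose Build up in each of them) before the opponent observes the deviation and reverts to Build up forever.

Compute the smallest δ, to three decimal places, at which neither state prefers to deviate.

A deviator earns 17 for 2 periods, then 5 forever; cooperating earns 7 forever. Multiplying the IC by (1−δ):
7 ≥ 17(1−δ^2) + 5δ^2, so 12·δ^2 ≥ 10 and δ^2 ≥ 5/6.
δ ≥ (5/6)^(1/2) ≈ 0.913.

0.913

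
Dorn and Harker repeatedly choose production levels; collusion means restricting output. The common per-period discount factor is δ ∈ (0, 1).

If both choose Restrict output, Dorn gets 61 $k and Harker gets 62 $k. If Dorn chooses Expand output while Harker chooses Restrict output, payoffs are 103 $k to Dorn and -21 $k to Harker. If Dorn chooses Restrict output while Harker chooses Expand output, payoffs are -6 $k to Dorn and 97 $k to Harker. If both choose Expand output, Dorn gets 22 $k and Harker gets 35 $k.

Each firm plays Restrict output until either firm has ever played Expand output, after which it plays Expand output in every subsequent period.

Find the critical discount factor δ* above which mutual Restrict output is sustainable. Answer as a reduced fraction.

Dorn: cooperation gives 61 each period; deviation gives 103 once then 22 forever.
  61/(1−δ) ≥ 103 + 22δ/(1−δ) ⇒ δ ≥ 42/81 = 14/27.
Harker: cooperation gives 62 each period; deviation gives 97 once then 35 forever.
  δ ≥ 35/62.
Both must hold, so the binding constraint is Harker's: δ ≥ 35/62.

35/62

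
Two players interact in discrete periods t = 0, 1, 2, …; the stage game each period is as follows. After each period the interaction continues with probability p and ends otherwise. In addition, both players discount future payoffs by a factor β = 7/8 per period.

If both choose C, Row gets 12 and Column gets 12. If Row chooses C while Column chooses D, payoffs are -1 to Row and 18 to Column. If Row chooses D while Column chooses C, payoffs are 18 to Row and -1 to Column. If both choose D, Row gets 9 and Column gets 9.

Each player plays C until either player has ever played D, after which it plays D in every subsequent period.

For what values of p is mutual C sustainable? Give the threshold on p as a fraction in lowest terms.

16/21

Expected continuation weight on next period's payoff is β·p = 7/8·p, which plays the role of the discount factor.
Cooperation requires 7/8·p ≥ (18−12)/(18−9) = 2/3, hence p ≥ 16/21.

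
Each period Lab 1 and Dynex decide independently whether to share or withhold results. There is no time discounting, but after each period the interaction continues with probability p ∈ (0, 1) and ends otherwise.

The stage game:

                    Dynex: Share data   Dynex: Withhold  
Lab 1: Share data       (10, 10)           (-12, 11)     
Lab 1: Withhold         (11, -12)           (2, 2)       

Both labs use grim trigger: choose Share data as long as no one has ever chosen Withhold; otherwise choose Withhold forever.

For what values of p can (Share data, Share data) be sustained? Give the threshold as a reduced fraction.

1/9

Expected cooperation value is 10 + p·10 + p²·10 + … = 10/(1−p); deviation gives 11 + p·2/(1−p).
10 ≥ 11(1−p) + 2p ⇒ 9p ≥ 1 ⇒ p ≥ 1/9.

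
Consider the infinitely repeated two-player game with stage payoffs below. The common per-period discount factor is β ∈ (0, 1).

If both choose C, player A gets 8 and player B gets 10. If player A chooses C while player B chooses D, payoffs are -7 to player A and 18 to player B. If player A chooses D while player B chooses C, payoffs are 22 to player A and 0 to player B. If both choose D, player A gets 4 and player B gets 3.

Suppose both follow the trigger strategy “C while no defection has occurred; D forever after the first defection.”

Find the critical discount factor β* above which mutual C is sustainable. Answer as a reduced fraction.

7/9

For player A: deviation gain 22−8 = 14, per-period punishment loss 8−4 = 4. IC gives β ≥ 14/18 = 7/9.
For player B: gain 8, loss 7 per period, so β ≥ 8/15.
The tighter constraint is player A's, so cooperation needs β ≥ 7/9.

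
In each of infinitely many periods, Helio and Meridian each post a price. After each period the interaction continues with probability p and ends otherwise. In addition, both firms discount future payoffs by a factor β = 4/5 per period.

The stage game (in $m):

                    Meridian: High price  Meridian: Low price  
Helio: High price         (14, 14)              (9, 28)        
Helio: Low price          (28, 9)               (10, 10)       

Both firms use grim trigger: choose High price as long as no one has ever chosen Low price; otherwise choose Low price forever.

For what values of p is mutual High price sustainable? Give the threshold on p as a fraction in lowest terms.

Expected continuation weight on next period's payoff is β·p = 4/5·p, which plays the role of the discount factor.
Cooperation requires 4/5·p ≥ (28−14)/(28−10) = 7/9, hence p ≥ 35/36.

35/36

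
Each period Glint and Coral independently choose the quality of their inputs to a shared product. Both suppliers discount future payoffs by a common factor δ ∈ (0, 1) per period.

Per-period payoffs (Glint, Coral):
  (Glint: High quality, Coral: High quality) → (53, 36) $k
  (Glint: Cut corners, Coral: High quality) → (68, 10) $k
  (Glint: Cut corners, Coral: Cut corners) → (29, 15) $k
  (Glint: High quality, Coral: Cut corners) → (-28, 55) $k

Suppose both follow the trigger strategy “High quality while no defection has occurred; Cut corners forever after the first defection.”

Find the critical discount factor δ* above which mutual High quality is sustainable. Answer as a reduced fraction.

19/40

Glint: cooperation gives 53 each period; deviation gives 68 once then 29 forever.
  53/(1−δ) ≥ 68 + 29δ/(1−δ) ⇒ δ ≥ 15/39 = 5/13.
Coral: cooperation gives 36 each period; deviation gives 55 once then 15 forever.
  δ ≥ 19/40.
Both must hold, so the binding constraint is Coral's: δ ≥ 19/40.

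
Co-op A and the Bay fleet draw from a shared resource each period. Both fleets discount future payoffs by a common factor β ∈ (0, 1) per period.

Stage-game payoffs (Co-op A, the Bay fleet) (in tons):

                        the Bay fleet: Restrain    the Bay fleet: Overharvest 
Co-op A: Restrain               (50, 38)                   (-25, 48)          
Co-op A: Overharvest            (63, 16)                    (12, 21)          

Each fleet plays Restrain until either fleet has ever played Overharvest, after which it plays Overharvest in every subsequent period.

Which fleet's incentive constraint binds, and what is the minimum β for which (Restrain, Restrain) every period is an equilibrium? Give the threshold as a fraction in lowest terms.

Co-op A: cooperation gives 50 each period; deviation gives 63 once then 12 forever.
  50/(1−β) ≥ 63 + 12β/(1−β) ⇒ β ≥ 13/51.
the Bay fleet: cooperation gives 38 each period; deviation gives 48 once then 21 forever.
  β ≥ 10/27.
Both must hold, so the binding constraint is the Bay fleet's: β ≥ 10/27.

the Bay fleet; β ≥ 10/27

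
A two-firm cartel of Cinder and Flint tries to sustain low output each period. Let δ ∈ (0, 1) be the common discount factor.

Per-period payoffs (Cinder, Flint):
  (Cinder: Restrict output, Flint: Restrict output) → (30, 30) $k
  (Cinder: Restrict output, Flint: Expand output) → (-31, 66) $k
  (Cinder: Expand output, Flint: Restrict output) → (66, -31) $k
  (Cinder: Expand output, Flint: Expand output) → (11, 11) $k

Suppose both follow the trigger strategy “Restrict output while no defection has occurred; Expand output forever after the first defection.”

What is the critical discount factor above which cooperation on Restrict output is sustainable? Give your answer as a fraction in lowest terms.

36/55

Under grim trigger the critical discount factor is (T−C)/(T−P) with T = 66, C = 30, P = 11.
δ* = (66−30)/(66−11) = 36/55.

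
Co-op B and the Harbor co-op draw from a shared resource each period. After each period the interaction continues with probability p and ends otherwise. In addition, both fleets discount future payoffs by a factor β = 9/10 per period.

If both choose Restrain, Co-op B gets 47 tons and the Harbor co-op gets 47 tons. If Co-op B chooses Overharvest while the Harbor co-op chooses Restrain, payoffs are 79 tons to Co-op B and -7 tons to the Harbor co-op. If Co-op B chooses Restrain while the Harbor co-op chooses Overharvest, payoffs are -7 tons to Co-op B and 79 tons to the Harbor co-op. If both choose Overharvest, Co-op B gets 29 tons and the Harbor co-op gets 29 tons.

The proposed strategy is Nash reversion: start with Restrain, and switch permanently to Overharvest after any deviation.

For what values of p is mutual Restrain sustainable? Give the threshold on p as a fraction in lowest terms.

With continuation probability p and discount β, the effective per-period discount factor is βp.
Grim-trigger IC: βp ≥ (79−47)/(79−29) = 16/25.
So p ≥ (16/25)/(9/10) = 32/45.

32/45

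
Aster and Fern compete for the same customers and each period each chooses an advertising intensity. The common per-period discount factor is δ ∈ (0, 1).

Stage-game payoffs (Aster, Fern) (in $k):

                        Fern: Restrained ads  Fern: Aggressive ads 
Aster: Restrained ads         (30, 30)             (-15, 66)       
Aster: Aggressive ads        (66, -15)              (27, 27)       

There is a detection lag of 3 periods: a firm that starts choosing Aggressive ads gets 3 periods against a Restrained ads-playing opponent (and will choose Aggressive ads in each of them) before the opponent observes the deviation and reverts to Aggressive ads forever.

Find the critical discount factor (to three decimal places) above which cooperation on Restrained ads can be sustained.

Deviating for the 3 undetected periods gains 66−30 = 36 per period over cooperation, then loses 30−27 = 3 per period forever once punishment starts.
Gain: 36(1 + δ + … + δ^2); loss: 3·δ^3/(1−δ).
No profitable deviation ⇔ 36(1−δ^3) ≤ 3·δ^3, i.e. δ^3 ≥ 36/(36+3) = 12/13.
Hence δ ≥ (12/13)^(1/3) ≈ 0.974.

0.974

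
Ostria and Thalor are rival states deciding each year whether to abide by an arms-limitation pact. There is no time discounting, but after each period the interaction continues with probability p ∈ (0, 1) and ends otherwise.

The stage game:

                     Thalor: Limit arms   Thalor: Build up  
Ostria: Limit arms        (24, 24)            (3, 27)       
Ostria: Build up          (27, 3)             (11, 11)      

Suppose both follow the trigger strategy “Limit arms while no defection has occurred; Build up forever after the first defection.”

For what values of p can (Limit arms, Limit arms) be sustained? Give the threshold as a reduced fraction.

Expected cooperation value is 24 + p·24 + p²·24 + … = 24/(1−p); deviation gives 27 + p·11/(1−p).
24 ≥ 27(1−p) + 11p ⇒ 16p ≥ 3 ⇒ p ≥ 3/16.

3/16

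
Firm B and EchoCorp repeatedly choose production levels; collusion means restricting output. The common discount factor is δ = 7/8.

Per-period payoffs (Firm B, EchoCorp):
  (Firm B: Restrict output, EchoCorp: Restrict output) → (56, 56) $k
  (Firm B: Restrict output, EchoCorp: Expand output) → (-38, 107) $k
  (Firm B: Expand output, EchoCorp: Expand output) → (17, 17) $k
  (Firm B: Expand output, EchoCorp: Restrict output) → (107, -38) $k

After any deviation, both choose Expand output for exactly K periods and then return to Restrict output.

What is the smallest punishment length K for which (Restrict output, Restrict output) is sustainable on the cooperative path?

Need Σ_{k=1}^{K} δ^k ≥ (107−56)/(56−17) = 1.3077 at δ = 7/8.
At K = 1 the sum is 0.8750 < 1.3077; at K = 2 it is 1.6406 ≥ 1.3077.
So the minimum punishment length is K = 2.

2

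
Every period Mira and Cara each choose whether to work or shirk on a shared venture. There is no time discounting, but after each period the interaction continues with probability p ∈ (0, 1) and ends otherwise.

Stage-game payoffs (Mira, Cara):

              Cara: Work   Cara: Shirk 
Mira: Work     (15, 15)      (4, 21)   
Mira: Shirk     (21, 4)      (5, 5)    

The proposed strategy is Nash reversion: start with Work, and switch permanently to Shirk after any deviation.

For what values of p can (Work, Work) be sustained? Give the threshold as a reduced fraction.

3/8

Expected cooperation value is 15 + p·15 + p²·15 + … = 15/(1−p); deviation gives 21 + p·5/(1−p).
15 ≥ 21(1−p) + 5p ⇒ 16p ≥ 6 ⇒ p ≥ 6/16 = 3/8.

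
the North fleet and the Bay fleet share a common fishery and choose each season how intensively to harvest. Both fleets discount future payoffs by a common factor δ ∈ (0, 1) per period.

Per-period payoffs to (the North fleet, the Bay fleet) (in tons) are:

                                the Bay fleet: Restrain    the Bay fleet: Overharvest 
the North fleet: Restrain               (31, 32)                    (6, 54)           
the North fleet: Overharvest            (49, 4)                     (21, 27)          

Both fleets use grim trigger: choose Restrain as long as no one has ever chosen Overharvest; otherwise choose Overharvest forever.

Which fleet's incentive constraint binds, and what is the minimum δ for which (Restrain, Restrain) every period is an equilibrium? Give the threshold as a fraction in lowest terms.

the Bay fleet; δ ≥ 22/27

the North fleet: cooperation gives 31 each period; deviation gives 49 once then 21 forever.
  31/(1−δ) ≥ 49 + 21δ/(1−δ) ⇒ δ ≥ 18/28 = 9/14.
the Bay fleet: cooperation gives 32 each period; deviation gives 54 once then 27 forever.
  δ ≥ 22/27.
Both must hold, so the binding constraint is the Bay fleet's: δ ≥ 22/27.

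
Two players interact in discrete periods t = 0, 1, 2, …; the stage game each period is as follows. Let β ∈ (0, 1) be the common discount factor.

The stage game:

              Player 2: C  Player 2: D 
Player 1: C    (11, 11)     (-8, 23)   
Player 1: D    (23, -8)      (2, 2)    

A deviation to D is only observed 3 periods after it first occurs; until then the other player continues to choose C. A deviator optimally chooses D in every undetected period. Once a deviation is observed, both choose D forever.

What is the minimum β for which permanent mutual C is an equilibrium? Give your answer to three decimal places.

0.830

A deviator earns 23 for 3 periods, then 2 forever; cooperating earns 11 forever. Multiplying the IC by (1−β):
11 ≥ 23(1−β^3) + 2β^3, so 21·β^3 ≥ 12 and β^3 ≥ 4/7.
β ≥ (4/7)^(1/3) ≈ 0.830.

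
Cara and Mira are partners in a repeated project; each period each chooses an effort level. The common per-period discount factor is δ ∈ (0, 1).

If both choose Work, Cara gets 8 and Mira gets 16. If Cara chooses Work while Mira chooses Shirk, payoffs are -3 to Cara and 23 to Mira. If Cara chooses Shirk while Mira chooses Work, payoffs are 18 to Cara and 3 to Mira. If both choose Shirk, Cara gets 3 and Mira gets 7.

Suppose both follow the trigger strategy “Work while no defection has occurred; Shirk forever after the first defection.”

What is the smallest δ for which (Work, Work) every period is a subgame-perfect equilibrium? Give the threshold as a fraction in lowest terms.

Cara: cooperation gives 8 each period; deviation gives 18 once then 3 forever.
  8/(1−δ) ≥ 18 + 3δ/(1−δ) ⇒ δ ≥ 10/15 = 2/3.
Mira: cooperation gives 16 each period; deviation gives 23 once then 7 forever.
  δ ≥ 7/16.
Both must hold, so the binding constraint is Cara's: δ ≥ 2/3.

2/3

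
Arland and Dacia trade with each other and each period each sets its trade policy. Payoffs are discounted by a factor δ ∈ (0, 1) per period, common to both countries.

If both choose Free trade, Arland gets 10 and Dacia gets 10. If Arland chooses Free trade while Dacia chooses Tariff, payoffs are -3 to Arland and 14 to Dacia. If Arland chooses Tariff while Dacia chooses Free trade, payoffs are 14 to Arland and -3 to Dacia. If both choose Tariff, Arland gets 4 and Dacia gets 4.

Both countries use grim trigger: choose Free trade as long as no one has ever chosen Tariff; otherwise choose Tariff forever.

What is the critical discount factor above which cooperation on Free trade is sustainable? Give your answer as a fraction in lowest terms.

2/5

10/(1−δ) ≥ 14 + 4δ/(1−δ)
10 ≥ 14 − 10δ
δ ≥ 4/10 = 2/5.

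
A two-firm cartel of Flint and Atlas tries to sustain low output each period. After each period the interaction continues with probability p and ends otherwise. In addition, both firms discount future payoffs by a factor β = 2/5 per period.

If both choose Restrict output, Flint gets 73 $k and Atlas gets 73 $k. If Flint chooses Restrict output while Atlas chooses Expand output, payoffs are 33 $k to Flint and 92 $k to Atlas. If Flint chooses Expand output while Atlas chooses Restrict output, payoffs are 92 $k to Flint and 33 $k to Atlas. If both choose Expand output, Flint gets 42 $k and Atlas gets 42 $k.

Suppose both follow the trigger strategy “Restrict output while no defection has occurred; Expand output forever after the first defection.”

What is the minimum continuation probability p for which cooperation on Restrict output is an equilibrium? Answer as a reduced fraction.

With continuation probability p and discount β, the effective per-period discount factor is βp.
Grim-trigger IC: βp ≥ (92−73)/(92−42) = 19/50.
So p ≥ (19/50)/(2/5) = 19/20.

19/20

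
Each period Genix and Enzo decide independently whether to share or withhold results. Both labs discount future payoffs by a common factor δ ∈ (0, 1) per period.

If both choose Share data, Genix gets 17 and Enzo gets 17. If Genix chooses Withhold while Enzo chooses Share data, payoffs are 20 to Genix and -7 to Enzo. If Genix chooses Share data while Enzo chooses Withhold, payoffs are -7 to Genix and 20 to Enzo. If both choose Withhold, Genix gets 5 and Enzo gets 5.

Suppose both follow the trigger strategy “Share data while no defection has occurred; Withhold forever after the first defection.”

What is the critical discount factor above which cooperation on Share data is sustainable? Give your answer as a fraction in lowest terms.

1/5

Cooperation forever yields 17 each period: 17/(1−δ).
Deviating yields 20 once, then 5 forever: 20 + 5δ/(1−δ).
No profitable deviation requires 17/(1−δ) ≥ 20 + 5δ/(1−δ).
Multiplying by (1−δ): 17 ≥ 20(1−δ) + 5δ = 20 − 15δ.
So 15δ ≥ 3, i.e. δ ≥ 3/15 = 1/5.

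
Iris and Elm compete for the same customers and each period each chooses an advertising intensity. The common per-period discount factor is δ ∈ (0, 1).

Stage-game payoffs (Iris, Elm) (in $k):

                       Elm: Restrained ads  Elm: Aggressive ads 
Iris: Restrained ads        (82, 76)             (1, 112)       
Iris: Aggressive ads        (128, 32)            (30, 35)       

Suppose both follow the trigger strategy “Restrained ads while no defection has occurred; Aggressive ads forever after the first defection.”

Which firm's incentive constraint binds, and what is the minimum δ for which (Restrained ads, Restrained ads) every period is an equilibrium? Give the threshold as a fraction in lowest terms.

Iris's threshold: (128−82)/(128−30) = 23/49.
Elm's threshold: (112−76)/(112−35) = 36/77.
23/49 > 36/77, so Iris binds and δ* = 23/49.

Iris; δ ≥ 23/49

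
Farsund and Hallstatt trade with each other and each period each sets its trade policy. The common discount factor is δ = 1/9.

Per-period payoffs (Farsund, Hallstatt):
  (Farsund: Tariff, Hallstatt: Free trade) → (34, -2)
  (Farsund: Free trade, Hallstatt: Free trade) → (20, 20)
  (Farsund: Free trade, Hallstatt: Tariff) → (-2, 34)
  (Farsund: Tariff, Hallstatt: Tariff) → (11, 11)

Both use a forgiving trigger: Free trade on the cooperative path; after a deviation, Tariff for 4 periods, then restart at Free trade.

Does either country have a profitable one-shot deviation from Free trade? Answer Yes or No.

A one-shot deviation gives 34 now, then 11 for 4 periods, then back to 20.
Gain from deviating: (34−20) today; loss: (20−11) in each of the next 4 periods.
No-deviation condition: (20−11)(δ+…+δ^4) ≥ 34−20, i.e. δ+…+δ^4 ≥ 14/9.
At δ = 1/9: δ+…+δ^4 = 0.1250 < 1.5556.
So cooperation is not sustainable.

Yes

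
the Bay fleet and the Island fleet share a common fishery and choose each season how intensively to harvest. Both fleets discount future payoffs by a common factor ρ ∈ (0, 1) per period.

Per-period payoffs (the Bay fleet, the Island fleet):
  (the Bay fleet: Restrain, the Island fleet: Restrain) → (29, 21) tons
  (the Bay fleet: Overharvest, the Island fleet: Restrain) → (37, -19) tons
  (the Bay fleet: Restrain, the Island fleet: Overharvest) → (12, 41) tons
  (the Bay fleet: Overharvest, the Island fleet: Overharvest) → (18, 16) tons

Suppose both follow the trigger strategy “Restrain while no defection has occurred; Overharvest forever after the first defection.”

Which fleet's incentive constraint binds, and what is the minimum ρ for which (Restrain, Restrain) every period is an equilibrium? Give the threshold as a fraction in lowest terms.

the Island fleet; ρ ≥ 4/5

the Bay fleet: cooperation gives 29 each period; deviation gives 37 once then 18 forever.
  29/(1−ρ) ≥ 37 + 18ρ/(1−ρ) ⇒ ρ ≥ 8/19.
the Island fleet: cooperation gives 21 each period; deviation gives 41 once then 16 forever.
  ρ ≥ 20/25 = 4/5.
Both must hold, so the binding constraint is the Island fleet's: ρ ≥ 4/5.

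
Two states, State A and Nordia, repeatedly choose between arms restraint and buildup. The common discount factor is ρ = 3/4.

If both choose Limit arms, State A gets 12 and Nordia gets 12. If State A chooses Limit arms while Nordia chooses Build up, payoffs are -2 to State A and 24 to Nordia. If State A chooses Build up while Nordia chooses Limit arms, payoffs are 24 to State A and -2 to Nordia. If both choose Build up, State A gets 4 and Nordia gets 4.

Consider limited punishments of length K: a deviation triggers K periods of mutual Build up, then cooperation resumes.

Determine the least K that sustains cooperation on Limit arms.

IC: ρ(1−ρ^K)/(1−ρ) ≥ (24−12)/(12−4) = 3/2.
With ρ = 3/4: need 1 − ρ^K ≥ 3/2·(1−3/4)/(3/4), i.e. ρ^K ≤ 0.5000.
Since (3/4)^2 = 0.5625 and (3/4)^3 = 0.4219, the smallest such K is 3.

3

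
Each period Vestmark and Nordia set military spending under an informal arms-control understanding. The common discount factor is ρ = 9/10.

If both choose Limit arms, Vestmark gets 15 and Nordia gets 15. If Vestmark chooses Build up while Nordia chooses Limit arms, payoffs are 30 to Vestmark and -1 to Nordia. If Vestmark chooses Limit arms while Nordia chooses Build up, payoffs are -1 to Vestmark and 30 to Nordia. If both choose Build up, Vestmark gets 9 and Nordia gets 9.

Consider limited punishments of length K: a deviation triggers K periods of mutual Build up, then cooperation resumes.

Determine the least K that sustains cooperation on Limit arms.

Need Σ_{k=1}^{K} ρ^k ≥ (30−15)/(15−9) = 2.5000 at ρ = 9/10.
At K = 3 the sum is 2.4390 < 2.5000; at K = 4 it is 3.0951 ≥ 2.5000.
So the minimum punishment length is K = 4.

4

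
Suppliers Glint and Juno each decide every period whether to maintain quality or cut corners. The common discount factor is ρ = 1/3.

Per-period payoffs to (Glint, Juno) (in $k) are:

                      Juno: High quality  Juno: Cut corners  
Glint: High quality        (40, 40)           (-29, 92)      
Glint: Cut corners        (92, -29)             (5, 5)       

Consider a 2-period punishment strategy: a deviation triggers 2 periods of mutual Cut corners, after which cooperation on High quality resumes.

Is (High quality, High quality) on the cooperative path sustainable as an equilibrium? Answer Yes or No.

No

Comparing payoff streams over the 3 periods until play realigns: cooperate → 40(1+ρ+…+ρ^2); deviate → 92 + 5(ρ+…+ρ^2).
Cooperation is sustained iff (40−5)(ρ+…+ρ^2) ≥ 92−40.
ρ+…+ρ^2 = 1/3·(1−(1/3)^2)/(1−1/3) = 0.4444, and (92−40)/(40−5) = 1.4857.
0.4444 < 1.4857, so cooperation is not sustainable.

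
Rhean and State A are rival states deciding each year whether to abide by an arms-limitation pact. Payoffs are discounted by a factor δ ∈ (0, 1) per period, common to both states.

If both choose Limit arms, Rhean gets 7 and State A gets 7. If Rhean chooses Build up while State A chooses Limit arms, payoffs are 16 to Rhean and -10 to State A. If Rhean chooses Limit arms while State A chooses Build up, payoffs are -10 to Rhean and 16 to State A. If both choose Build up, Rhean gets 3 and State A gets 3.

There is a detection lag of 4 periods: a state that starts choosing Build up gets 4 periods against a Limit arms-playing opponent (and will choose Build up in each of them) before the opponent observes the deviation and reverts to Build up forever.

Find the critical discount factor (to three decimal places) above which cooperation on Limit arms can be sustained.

Deviating for the 4 undetected periods gains 16−7 = 9 per period over cooperation, then loses 7−3 = 4 per period forever once punishment starts.
Gain: 9(1 + δ + … + δ^3); loss: 4·δ^4/(1−δ).
No profitable deviation ⇔ 9(1−δ^4) ≤ 4·δ^4, i.e. δ^4 ≥ 9/(9+4) = 9/13.
Hence δ ≥ (9/13)^(1/4) ≈ 0.912.

0.912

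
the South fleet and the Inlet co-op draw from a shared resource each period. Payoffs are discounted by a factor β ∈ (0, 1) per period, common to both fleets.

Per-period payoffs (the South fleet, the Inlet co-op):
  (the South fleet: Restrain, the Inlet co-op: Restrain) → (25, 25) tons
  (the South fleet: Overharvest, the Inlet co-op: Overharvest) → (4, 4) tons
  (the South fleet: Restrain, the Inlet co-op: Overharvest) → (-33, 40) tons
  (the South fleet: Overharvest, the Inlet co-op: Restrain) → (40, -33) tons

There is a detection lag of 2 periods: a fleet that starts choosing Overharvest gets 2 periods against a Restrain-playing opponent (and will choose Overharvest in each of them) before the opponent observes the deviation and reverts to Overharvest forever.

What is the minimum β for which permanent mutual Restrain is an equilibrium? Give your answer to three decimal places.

0.645

The best deviation is to choose Overharvest for all 2 undetected periods, earning 40 each, then 4 forever once detected.
Deviation value: 40(1−β^2)/(1−β) + 4β^2/(1−β); cooperation value: 25/(1−β).
IC: 25 ≥ 40(1−β^2) + 4β^2 = 40 − 36β^2.
So β^2 ≥ 15/36 = 5/12, giving β ≥ (5/12)^(1/2) ≈ 0.645.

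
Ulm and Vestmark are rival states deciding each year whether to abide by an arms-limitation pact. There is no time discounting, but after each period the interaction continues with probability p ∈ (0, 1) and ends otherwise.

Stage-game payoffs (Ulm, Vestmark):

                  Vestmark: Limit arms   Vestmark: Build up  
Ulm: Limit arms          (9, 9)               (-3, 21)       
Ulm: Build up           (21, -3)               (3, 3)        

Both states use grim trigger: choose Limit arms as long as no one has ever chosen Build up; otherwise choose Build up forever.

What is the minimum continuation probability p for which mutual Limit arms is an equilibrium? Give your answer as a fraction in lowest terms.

2/3

Expected cooperation value is 9 + p·9 + p²·9 + … = 9/(1−p); deviation gives 21 + p·3/(1−p).
9 ≥ 21(1−p) + 3p ⇒ 18p ≥ 12 ⇒ p ≥ 12/18 = 2/3.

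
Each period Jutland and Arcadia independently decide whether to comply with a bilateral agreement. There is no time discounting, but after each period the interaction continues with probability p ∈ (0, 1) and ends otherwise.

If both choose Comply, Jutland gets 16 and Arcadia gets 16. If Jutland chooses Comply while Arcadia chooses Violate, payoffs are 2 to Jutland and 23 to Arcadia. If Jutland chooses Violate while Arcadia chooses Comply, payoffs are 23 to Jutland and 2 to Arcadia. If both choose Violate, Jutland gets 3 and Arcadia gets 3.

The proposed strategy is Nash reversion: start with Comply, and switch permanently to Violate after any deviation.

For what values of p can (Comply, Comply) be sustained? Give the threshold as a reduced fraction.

With no time discounting, the continuation probability p plays the role of the discount factor.
Grim-trigger IC: 16/(1−p) ≥ 23 + 3p/(1−p) ⇒ p ≥ (23−16)/(23−3) = 7/20.

7/20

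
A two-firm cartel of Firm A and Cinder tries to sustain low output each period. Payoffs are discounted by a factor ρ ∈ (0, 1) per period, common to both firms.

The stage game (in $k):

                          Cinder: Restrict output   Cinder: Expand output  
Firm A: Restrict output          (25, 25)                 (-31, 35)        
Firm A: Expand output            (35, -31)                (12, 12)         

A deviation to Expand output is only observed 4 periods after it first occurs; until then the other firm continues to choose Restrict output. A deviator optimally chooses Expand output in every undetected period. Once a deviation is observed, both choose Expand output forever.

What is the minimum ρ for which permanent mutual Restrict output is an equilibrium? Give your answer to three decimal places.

0.812

Deviating for the 4 undetected periods gains 35−25 = 10 per period over cooperation, then loses 25−12 = 13 per period forever once punishment starts.
Gain: 10(1 + ρ + … + ρ^3); loss: 13·ρ^4/(1−ρ).
No profitable deviation ⇔ 10(1−ρ^4) ≤ 13·ρ^4, i.e. ρ^4 ≥ 10/(10+13) = 10/23.
Hence ρ ≥ (10/23)^(1/4) ≈ 0.812.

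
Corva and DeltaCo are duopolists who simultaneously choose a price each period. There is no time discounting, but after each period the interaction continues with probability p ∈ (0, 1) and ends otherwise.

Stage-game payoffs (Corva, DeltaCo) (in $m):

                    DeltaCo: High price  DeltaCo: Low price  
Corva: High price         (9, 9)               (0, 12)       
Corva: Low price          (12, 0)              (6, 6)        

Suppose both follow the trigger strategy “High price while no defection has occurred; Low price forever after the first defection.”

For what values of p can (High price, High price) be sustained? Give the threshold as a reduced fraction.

Expected cooperation value is 9 + p·9 + p²·9 + … = 9/(1−p); deviation gives 12 + p·6/(1−p).
9 ≥ 12(1−p) + 6p ⇒ 6p ≥ 3 ⇒ p ≥ 3/6 = 1/2.

1/2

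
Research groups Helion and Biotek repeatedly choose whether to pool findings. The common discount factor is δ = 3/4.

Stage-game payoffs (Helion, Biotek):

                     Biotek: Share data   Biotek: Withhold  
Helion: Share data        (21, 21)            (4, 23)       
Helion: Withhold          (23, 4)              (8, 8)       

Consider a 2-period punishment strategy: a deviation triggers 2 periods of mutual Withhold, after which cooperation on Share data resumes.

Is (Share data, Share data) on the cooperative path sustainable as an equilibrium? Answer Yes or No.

IC: δ+…+δ^2 ≥ (23−21)/(21−8) = 2/13.
At δ = 3/4: partial sum = 1.3125 ≥ 0.1538. Cooperation sustainable.

Yes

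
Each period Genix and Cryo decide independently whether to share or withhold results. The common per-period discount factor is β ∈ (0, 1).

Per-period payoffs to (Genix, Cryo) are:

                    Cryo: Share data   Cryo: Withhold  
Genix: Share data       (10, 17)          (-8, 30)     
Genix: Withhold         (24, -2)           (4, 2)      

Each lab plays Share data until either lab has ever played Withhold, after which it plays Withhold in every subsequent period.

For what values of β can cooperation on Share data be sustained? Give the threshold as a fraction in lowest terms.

For Genix: deviation gain 24−10 = 14, per-period punishment loss 10−4 = 6. IC gives β ≥ 14/20 = 7/10.
For Cryo: gain 13, loss 15 per period, so β ≥ 13/28.
The tighter constraint is Genix's, so cooperation needs β ≥ 7/10.

7/10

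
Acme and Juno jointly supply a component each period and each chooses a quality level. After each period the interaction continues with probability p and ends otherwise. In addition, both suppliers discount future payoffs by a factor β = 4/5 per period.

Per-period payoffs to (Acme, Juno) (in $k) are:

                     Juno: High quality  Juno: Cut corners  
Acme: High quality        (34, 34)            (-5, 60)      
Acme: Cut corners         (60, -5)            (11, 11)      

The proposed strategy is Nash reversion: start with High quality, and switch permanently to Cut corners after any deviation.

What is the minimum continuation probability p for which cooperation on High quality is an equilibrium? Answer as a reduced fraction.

65/98

Expected continuation weight on next period's payoff is β·p = 4/5·p, which plays the role of the discount factor.
Cooperation requires 4/5·p ≥ (60−34)/(60−11) = 26/49, hence p ≥ 65/98.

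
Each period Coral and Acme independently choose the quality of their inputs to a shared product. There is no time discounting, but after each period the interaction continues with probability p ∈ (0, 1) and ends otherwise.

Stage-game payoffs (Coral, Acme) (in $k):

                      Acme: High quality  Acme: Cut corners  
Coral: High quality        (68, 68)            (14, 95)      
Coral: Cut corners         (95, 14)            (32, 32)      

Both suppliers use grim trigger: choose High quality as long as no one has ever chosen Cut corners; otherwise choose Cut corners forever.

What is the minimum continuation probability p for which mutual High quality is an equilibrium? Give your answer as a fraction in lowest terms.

With no time discounting, the continuation probability p plays the role of the discount factor.
Grim-trigger IC: 68/(1−p) ≥ 95 + 32p/(1−p) ⇒ p ≥ (95−68)/(95−32) = 3/7.

3/7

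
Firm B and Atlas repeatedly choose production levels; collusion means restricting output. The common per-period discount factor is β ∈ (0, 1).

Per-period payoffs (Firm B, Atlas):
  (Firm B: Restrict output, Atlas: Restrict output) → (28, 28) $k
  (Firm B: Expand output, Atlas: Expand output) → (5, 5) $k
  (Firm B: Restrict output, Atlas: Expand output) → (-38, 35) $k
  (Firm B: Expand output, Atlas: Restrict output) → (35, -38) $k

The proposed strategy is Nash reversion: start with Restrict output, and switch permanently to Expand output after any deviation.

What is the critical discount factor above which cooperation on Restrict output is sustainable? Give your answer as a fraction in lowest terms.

7/30

28/(1−β) ≥ 35 + 5β/(1−β)
28 ≥ 35 − 30β
β ≥ 7/30.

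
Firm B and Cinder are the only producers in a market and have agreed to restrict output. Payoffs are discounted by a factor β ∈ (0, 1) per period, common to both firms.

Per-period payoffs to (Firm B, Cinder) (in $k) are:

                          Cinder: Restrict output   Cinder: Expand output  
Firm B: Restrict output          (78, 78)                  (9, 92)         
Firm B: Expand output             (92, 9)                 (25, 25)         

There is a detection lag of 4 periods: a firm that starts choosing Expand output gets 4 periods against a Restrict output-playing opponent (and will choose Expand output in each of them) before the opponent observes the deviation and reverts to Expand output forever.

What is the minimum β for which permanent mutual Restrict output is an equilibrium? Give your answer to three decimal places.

0.676

A deviator earns 92 for 4 periods, then 25 forever; cooperating earns 78 forever. Multiplying the IC by (1−β):
78 ≥ 92(1−β^4) + 25β^4, so 67·β^4 ≥ 14 and β^4 ≥ 14/67.
β ≥ (14/67)^(1/4) ≈ 0.676.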